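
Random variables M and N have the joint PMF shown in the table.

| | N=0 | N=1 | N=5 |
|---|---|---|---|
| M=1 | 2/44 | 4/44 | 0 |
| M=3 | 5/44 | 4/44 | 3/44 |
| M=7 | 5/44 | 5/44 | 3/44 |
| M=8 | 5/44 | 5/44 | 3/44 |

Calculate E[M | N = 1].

P(N = 1) = 9/22.
Σ M·P over the event = 1·(4/44) + 3·(4/44) + 7·(5/44) + 8·(5/44) = 91/44.
E[M | N = 1] = (91/44) / (9/22) = 91/18.

91/18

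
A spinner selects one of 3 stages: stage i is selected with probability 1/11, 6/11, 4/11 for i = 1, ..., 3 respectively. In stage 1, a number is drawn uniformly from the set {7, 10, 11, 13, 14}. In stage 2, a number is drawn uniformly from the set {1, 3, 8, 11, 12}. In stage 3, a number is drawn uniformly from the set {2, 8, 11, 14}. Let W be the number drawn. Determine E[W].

8

E[W | stage 1] = (7+10+11+13+14)/5 = 11.
E[W | stage 2] = (1+3+8+11+12)/5 = 7.
E[W | stage 3] = (2+8+11+14)/4 = 35/4.
By the law of total expectation,
E[W] = (1/11)·(11) + (6/11)·(7) + (4/11)·(35/4) = 8.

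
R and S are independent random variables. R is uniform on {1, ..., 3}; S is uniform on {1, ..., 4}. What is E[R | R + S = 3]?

P(R + S = 3) = 1/6.
Summing R·P(x,y) over outcomes with R + S = 3 gives 1/4.
E[R | R + S = 3] = (1/4) / (1/6) = 3/2.

3/2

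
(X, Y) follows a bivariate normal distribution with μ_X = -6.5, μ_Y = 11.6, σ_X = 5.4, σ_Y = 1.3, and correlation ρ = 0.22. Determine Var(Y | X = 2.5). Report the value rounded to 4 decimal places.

1.6082

The conditional variance in a bivariate normal is σ_Y²(1 − ρ²), independent of x.
Var(Y | X=2.5) = (1.3)²·(1 − (0.22)²) = 1.69·0.9516 = 1.6082.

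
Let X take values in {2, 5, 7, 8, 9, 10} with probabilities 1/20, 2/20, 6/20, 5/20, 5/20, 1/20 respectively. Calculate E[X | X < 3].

P(X < 3) = 1/20.
Σ over the event: 2·1/20 = 1/10.
E[X | X < 3] = (1/10) / (1/20) = 2.

2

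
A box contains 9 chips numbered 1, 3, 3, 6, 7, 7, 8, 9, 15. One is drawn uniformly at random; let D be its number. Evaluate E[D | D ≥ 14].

15

P(D ≥ 14) = 1/9.
Σ over the event: 15·1/9 = 5/3.
E[D | D ≥ 14] = (5/3) / (1/9) = 15.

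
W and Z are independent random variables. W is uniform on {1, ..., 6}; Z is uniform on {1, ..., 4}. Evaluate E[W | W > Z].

P(W > Z) = 7/12.
Summing W·P(x,y) over outcomes with W > Z gives 8/3.
E[W | W > Z] = (8/3) / (7/12) = 32/7.

32/7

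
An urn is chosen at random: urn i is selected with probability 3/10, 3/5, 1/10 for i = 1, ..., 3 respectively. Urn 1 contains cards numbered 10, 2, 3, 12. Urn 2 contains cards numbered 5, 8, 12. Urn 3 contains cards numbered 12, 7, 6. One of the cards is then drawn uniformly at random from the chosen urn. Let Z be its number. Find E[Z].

E[Z | urn 1] = (10+2+3+12)/4 = 27/4.
E[Z | urn 2] = (5+8+12)/3 = 25/3.
E[Z | urn 3] = (12+7+6)/3 = 25/3.
By the law of total expectation,
E[Z] = (3/10)·(27/4) + (3/5)·(25/3) + (1/10)·(25/3) = 943/120.

943/120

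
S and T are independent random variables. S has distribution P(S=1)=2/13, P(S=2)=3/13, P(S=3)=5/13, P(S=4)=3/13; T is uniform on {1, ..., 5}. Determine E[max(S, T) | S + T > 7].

P(S + T > 7) = 11/65.
Summing max(S,T)·P(x,y) over outcomes with S + T > 7 gives 4/5.
E[max(S, T) | S + T > 7] = (4/5) / (11/65) = 52/11.

52/11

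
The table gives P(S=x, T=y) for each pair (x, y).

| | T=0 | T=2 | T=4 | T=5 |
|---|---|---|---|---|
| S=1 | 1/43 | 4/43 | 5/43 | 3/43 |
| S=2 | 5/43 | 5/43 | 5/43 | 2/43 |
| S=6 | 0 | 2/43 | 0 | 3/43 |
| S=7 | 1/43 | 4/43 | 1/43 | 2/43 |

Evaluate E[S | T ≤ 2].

36/11

P(T ≤ 2) = 22/43.
Summing S·P(S=x,T=y) over the conditioning event gives 72/43.
E[S | T ≤ 2] = (72/43) / (22/43) = 36/11.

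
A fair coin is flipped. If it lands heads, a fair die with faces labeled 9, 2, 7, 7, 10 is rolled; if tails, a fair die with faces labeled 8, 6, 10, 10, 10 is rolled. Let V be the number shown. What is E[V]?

79/10

E[V | heads] = (9+2+7+7+10)/5 = 7.
E[V | tails] = (8+6+10+10+10)/5 = 44/5.
By the law of total expectation,
E[V] = (1/2)·(7) + (1/2)·(44/5) = 79/10.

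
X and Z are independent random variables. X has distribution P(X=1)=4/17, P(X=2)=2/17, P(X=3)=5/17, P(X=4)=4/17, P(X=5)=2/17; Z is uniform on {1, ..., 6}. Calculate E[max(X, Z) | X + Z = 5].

P(X + Z = 5) = 5/34.
Summing max(X,Z)·P(x,y) over outcomes with X + Z = 5 gives 53/102.
E[max(X, Z) | X + Z = 5] = (53/102) / (5/34) = 53/15.

53/15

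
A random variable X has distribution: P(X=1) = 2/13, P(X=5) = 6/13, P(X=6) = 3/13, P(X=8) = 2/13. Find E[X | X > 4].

P(X > 4) = 11/13.
Σ over the event: 5·6/13 + 6·3/13 + 8·2/13 = 64/13.
E[X | X > 4] = (64/13) / (11/13) = 64/11.

64/11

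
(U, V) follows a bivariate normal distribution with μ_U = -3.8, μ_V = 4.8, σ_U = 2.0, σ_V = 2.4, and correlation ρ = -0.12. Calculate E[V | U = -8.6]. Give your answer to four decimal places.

The regression of V on U has slope ρ·σ_V/σ_U and passes through (μ_U, μ_V).
E[V | U=-8.6] = 4.8 + (-0.12)·(2.4/2.0)·(-8.6 − (-3.8)) = 4.8 + (-0.144)·(-4.8) = 5.4912.

5.4912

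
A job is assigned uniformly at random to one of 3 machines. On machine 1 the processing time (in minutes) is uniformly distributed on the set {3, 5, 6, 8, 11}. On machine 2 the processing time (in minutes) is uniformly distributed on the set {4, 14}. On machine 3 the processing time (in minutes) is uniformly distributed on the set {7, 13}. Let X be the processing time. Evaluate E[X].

128/15

E[X | machine 1] = (3+5+6+8+11)/5 = 33/5.
E[X | machine 2] = (4+14)/2 = 9.
E[X | machine 3] = (7+13)/2 = 10.
By the law of total expectation,
E[X] = (1/3)·(33/5) + (1/3)·(9) + (1/3)·(10) = 128/15.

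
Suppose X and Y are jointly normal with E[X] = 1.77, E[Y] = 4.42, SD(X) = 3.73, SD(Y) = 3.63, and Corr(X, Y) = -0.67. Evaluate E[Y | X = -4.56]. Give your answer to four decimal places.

The regression of Y on X has slope ρ·σ_Y/σ_X and passes through (μ_X, μ_Y).
E[Y | X=-4.56] = 4.42 + (-0.67)·(3.63/3.73)·(-4.56 − (1.77)) = 4.42 + (-0.65204)·(-6.33) = 8.5474.

8.5474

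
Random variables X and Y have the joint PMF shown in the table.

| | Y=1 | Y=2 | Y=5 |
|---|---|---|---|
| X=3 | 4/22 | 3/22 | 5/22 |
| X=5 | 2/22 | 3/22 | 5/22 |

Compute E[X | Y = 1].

P(Y = 1) = 3/11.
Σ X·P over the event = 3·(4/22) + 5·(2/22) = 1.
E[X | Y = 1] = (1) / (3/11) = 11/3.

11/3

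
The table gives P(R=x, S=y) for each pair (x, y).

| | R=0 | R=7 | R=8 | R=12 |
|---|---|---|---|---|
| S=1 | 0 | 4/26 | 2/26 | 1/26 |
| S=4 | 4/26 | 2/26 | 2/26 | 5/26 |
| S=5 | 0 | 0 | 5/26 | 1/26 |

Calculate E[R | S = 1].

8

P(S = 1) = 7/26.
Σ R·P over the event = 7·(4/26) + 8·(2/26) + 12·(1/26) = 28/13.
E[R | S = 1] = (28/13) / (7/26) = 8.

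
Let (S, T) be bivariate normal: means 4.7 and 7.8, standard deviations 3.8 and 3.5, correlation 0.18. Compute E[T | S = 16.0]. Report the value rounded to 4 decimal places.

9.6734

The regression of T on S has slope ρ·σ_T/σ_S and passes through (μ_S, μ_T).
E[T | S=16.0] = 7.8 + (0.18)·(3.5/3.8)·(16.0 − (4.7)) = 7.8 + (0.16579)·(11.3) = 9.6734.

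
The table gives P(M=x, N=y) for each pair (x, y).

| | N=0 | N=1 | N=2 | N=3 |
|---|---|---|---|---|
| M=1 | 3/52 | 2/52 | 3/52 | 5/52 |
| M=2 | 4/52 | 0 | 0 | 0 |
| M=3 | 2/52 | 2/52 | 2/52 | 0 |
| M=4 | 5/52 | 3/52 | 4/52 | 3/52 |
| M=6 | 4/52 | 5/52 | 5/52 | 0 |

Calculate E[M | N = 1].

P(N = 1) = 3/13.
Σ M·P over the event = 1·(2/52) + 3·(2/52) + 4·(3/52) + 6·(5/52) = 25/26.
E[M | N = 1] = (25/26) / (3/13) = 25/6.

25/6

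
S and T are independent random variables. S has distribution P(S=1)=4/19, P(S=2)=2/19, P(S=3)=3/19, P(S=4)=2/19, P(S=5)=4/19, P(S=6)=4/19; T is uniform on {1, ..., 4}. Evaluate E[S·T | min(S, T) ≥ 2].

13

P(min(S, T) ≥ 2) = 45/76.
Summing ST·P(x,y) over outcomes with min(S, T) ≥ 2 gives 585/76.
E[S·T | min(S, T) ≥ 2] = (585/76) / (45/76) = 13.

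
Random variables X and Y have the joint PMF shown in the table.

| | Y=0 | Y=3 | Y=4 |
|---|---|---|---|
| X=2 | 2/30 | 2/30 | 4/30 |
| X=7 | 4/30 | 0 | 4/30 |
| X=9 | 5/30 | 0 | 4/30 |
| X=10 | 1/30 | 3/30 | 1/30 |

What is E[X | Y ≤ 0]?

P(Y ≤ 0) = 2/5.
Σ X·P over the event = 2·(2/30) + 7·(4/30) + 9·(5/30) + 10·(1/30) = 29/10.
E[X | Y ≤ 0] = (29/10) / (2/5) = 29/4.

29/4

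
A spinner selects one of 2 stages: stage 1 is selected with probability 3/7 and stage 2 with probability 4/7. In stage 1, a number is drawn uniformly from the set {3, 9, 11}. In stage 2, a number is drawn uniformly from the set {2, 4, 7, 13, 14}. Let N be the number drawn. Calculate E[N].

55/7

E[N | stage 1] = (3+9+11)/3 = 23/3.
E[N | stage 2] = (2+4+7+13+14)/5 = 8.
E[N] = (3/7)·(23/3) + (4/7)·(8) = 55/7.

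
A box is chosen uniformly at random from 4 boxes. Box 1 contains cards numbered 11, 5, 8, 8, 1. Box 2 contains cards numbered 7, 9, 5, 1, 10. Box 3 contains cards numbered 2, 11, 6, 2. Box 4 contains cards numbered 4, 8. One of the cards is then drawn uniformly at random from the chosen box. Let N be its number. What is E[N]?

97/16

E[N | box 1] = (11+5+8+8+1)/5 = 33/5.
E[N | box 2] = (7+9+5+1+10)/5 = 32/5.
E[N | box 3] = (2+11+6+2)/4 = 21/4.
E[N | box 4] = (4+8)/2 = 6.
By the law of total expectation,
E[N] = (1/4)·(33/5) + (1/4)·(32/5) + (1/4)·(21/4) + (1/4)·(6) = 97/16.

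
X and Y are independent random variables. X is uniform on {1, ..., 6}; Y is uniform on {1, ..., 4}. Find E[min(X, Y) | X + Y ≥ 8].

Outcomes with X + Y ≥ 8: (4,4), (5,3), (5,4), (6,2), (6,3), (6,4), each with probability 1/24.
E[min(X, Y) | X + Y ≥ 8] = (4 + 3 + 4 + 2 + 3 + 4) / 6 = 10/3.

10/3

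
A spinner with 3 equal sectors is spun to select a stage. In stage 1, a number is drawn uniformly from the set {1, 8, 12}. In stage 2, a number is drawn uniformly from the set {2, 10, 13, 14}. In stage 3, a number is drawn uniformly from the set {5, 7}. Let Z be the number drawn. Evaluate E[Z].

91/12

E[Z | stage 1] = (1+8+12)/3 = 7.
E[Z | stage 2] = (2+10+13+14)/4 = 39/4.
E[Z | stage 3] = (5+7)/2 = 6.
E[Z] = (1/3)·(7) + (1/3)·(39/4) + (1/3)·(6) = 91/12.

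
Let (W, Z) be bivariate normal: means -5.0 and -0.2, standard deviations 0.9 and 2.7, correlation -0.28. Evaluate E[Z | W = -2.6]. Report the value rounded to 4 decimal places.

-2.2160

For a bivariate normal, E[Z | W=x] = μ_Z + ρ·(σ_Z/σ_W)·(x − μ_W).
E[Z | W=-2.6] = -0.2 + (-0.28)·(2.7/0.9)·(-2.6 − (-5.0)) = -0.2 + (-0.84)·(2.4) = -2.2160.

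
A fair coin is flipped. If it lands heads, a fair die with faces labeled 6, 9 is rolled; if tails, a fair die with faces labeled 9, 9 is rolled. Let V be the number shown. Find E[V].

E[V | heads] = (6+9)/2 = 15/2.
E[V | tails] = (9+9)/2 = 9.
By the law of total expectation,
E[V] = (1/2)·(15/2) + (1/2)·(9) = 33/4.

33/4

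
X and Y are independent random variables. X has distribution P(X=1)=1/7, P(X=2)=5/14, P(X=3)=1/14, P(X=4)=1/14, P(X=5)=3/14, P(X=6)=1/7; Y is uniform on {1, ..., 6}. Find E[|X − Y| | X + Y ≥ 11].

5/7

P(X + Y ≥ 11) = 1/12.
Summing |X−Y|·P(x,y) over outcomes with X + Y ≥ 11 gives 5/84.
E[|X − Y| | X + Y ≥ 11] = (5/84) / (1/12) = 5/7.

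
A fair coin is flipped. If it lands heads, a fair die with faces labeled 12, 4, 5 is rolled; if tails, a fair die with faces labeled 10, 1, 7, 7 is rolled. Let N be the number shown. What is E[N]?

E[N | heads] = (12+4+5)/3 = 7.
E[N | tails] = (10+1+7+7)/4 = 25/4.
E[N] = (1/2)·(7) + (1/2)·(25/4) = 53/8.

53/8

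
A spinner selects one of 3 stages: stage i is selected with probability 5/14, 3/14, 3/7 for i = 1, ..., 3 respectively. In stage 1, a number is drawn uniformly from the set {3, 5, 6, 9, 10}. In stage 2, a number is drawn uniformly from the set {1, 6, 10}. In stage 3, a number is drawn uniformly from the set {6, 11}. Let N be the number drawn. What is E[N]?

101/14

E[N | stage 1] = (3+5+6+9+10)/5 = 33/5.
E[N | stage 2] = (1+6+10)/3 = 17/3.
E[N | stage 3] = (6+11)/2 = 17/2.
By the law of total expectation,
E[N] = (5/14)·(33/5) + (3/14)·(17/3) + (3/7)·(17/2) = 101/14.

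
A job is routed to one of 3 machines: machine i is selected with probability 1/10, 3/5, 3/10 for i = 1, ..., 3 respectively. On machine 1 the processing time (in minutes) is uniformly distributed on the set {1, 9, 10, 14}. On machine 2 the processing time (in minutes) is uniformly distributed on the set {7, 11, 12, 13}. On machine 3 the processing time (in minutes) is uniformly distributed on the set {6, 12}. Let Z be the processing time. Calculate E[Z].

10

E[Z | machine 1] = (1+9+10+14)/4 = 17/2.
E[Z | machine 2] = (7+11+12+13)/4 = 43/4.
E[Z | machine 3] = (6+12)/2 = 9.
E[Z] = (1/10)·(17/2) + (3/5)·(43/4) + (3/10)·(9) = 10.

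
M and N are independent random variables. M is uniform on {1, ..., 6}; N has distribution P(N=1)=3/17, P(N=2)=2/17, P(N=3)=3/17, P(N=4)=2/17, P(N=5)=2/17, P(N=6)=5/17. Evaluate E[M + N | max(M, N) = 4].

25/4

P(max(M, N) = 4) = 8/51.
Summing (M+N)·P(x,y) over outcomes with max(M, N) = 4 gives 50/51.
E[M + N | max(M, N) = 4] = (50/51) / (8/51) = 25/4.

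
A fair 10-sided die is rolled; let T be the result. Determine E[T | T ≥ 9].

Given T ≥ 9, T is equally likely to be any of {9, 10}.
E[T | T ≥ 9] = (9 + 10) / 2 = 19/2.

19/2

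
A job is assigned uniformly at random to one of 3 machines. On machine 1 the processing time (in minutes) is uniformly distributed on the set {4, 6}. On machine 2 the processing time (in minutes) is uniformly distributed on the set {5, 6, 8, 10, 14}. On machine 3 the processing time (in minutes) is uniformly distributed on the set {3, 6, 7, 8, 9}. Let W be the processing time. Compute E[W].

E[W | machine 1] = (4+6)/2 = 5.
E[W | machine 2] = (5+6+8+10+14)/5 = 43/5.
E[W | machine 3] = (3+6+7+8+9)/5 = 33/5.
E[W] = (1/3)·(5) + (1/3)·(43/5) + (1/3)·(33/5) = 101/15.

101/15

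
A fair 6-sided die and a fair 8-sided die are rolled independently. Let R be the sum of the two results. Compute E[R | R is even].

8

P(R is even) = 1/2.
Σ over the event: 2·1/48 + 4·1/16 + 6·5/48 + 8·1/8 + 10·5/48 + 12·1/16 + 14·1/48 = 4.
E[R | R is even] = (4) / (1/2) = 8.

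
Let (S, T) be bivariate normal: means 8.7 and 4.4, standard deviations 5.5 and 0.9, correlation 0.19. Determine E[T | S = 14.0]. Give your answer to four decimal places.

For a bivariate normal, E[T | S=x] = μ_T + ρ·(σ_T/σ_S)·(x − μ_S).
E[T | S=14.0] = 4.4 + (0.19)·(0.9/5.5)·(14.0 − (8.7)) = 4.4 + (0.031091)·(5.3) = 4.5648.

4.5648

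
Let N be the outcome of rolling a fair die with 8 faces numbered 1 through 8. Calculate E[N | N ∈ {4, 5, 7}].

P(N ∈ {4, 5, 7}) = 3/8.
Σ over the event: 4·1/8 + 5·1/8 + 7·1/8 = 2.
E[N | N ∈ {4, 5, 7}] = (2) / (3/8) = 16/3.

16/3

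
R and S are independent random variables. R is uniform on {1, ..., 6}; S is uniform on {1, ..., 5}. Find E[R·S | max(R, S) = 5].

Outcomes with max(R, S) = 5: (1,5), (2,5), (3,5), (4,5), (5,1), (5,2), (5,3), (5,4), (5,5), each with probability 1/30.
E[R·S | max(R, S) = 5] = (5 + 10 + 15 + 20 + 5 + 10 + 15 + 20 + 25) / 9 = 125/9.

125/9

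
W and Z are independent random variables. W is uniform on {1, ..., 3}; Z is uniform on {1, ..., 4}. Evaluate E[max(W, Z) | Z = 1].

2

P(Z = 1) = 1/4.
Summing max(W,Z)·P(x,y) over outcomes with Z = 1 gives 1/2.
E[max(W, Z) | Z = 1] = (1/2) / (1/4) = 2.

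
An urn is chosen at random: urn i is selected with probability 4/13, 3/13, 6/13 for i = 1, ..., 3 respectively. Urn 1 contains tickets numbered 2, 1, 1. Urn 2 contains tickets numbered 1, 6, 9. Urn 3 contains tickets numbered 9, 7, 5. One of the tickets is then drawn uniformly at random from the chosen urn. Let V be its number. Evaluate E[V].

190/39

E[V | urn 1] = (2+1+1)/3 = 4/3.
E[V | urn 2] = (1+6+9)/3 = 16/3.
E[V | urn 3] = (9+7+5)/3 = 7.
By the law of total expectation,
E[V] = (4/13)·(4/3) + (3/13)·(16/3) + (6/13)·(7) = 190/39.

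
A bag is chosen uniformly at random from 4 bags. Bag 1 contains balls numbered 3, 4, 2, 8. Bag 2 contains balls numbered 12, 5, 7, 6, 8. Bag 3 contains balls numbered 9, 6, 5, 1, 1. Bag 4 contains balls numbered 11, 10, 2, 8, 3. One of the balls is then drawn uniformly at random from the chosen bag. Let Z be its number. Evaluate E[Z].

E[Z | bag 1] = (3+4+2+8)/4 = 17/4.
E[Z | bag 2] = (12+5+7+6+8)/5 = 38/5.
E[Z | bag 3] = (9+6+5+1+1)/5 = 22/5.
E[Z | bag 4] = (11+10+2+8+3)/5 = 34/5.
By the law of total expectation,
E[Z] = (1/4)·(17/4) + (1/4)·(38/5) + (1/4)·(22/5) + (1/4)·(34/5) = 461/80.

461/80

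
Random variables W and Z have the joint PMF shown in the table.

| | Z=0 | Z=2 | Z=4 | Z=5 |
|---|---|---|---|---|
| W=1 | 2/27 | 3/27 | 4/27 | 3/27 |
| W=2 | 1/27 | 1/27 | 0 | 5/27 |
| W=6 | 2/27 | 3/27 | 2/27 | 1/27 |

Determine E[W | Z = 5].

P(Z = 5) = 1/3.
Σ W·P over the event = 1·(3/27) + 2·(5/27) + 6·(1/27) = 19/27.
E[W | Z = 5] = (19/27) / (1/3) = 19/9.

19/9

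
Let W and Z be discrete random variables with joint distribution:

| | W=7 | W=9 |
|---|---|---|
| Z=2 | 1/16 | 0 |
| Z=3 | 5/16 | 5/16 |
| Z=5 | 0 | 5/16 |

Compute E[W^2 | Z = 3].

65

P(Z = 3) = 5/8.
Σ W^2·P over the event = 49·(5/16) + 81·(5/16) = 325/8.
E[W^2 | Z = 3] = (325/8) / (5/8) = 65.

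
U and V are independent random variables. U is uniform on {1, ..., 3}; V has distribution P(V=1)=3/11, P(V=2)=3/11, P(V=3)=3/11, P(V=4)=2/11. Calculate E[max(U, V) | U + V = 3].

2

P(U + V = 3) = 2/11.
Summing max(U,V)·P(x,y) over outcomes with U + V = 3 gives 4/11.
E[max(U, V) | U + V = 3] = (4/11) / (2/11) = 2.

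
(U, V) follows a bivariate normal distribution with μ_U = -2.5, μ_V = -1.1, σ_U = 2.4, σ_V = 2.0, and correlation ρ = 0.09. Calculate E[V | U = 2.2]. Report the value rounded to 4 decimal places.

-0.7475

The regression of V on U has slope ρ·σ_V/σ_U and passes through (μ_U, μ_V).
E[V | U=2.2] = -1.1 + (0.09)·(2.0/2.4)·(2.2 − (-2.5)) = -1.1 + (0.075)·(4.7) = -0.7475.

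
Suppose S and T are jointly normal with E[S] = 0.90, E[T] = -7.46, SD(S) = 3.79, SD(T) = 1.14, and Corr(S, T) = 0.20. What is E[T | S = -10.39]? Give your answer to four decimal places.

E[T | S=x] = μ_T + ρ(σ_T/σ_S)(x − μ_S) for jointly normal variables.
E[T | S=-10.39] = -7.46 + (0.20)·(1.14/3.79)·(-10.39 − (0.90)) = -7.46 + (0.060158)·(-11.29) = -8.1392.

-8.1392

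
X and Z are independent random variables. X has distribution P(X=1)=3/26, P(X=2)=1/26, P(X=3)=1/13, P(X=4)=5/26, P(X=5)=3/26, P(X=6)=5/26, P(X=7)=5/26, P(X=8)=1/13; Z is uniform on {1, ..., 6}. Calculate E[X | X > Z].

590/99

P(X > Z) = 33/52.
Summing X·P(x,y) over outcomes with X > Z gives 295/78.
E[X | X > Z] = (295/78) / (33/52) = 590/99.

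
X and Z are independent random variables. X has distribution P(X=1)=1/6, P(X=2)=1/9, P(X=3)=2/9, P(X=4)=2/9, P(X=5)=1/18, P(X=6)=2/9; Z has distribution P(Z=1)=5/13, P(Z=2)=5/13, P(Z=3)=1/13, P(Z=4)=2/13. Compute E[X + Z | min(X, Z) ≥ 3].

P(min(X, Z) ≥ 3) = 1/6.
Summing (X+Z)·P(x,y) over outcomes with min(X, Z) ≥ 3 gives 157/117.
E[X + Z | min(X, Z) ≥ 3] = (157/117) / (1/6) = 314/39.

314/39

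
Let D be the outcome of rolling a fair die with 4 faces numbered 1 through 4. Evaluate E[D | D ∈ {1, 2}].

P(D ∈ {1, 2}) = 1/2.
Σ over the event: 1·1/4 + 2·1/4 = 3/4.
E[D | D ∈ {1, 2}] = (3/4) / (1/2) = 3/2.

3/2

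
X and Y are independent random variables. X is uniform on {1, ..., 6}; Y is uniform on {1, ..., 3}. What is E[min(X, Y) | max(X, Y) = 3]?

9/5

P(max(X, Y) = 3) = 5/18.
Summing min(X,Y)·P(x,y) over outcomes with max(X, Y) = 3 gives 1/2.
E[min(X, Y) | max(X, Y) = 3] = (1/2) / (5/18) = 9/5.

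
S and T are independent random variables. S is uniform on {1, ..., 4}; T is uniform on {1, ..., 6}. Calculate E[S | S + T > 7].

Outcomes with S + T > 7: (2,6), (3,5), (3,6), (4,4), (4,5), (4,6), each with probability 1/24.
E[S | S + T > 7] = (2 + 3 + 3 + 4 + 4 + 4) / 6 = 10/3.

10/3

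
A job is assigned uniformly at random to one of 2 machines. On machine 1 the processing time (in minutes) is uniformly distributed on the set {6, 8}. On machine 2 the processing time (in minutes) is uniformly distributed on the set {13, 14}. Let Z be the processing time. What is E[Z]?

E[Z | machine 1] = (6+8)/2 = 7.
E[Z | machine 2] = (13+14)/2 = 27/2.
By the law of total expectation,
E[Z] = (1/2)·(7) + (1/2)·(27/2) = 41/4.

41/4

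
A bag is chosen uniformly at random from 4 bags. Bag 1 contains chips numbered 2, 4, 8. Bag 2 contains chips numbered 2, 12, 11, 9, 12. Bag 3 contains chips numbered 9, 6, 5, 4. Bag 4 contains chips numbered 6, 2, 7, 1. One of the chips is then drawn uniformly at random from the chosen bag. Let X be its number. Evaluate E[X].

E[X | bag 1] = (2+4+8)/3 = 14/3.
E[X | bag 2] = (2+12+11+9+12)/5 = 46/5.
E[X | bag 3] = (9+6+5+4)/4 = 6.
E[X | bag 4] = (6+2+7+1)/4 = 4.
E[X] = (1/4)·(14/3) + (1/4)·(46/5) + (1/4)·(6) + (1/4)·(4) = 179/30.

179/30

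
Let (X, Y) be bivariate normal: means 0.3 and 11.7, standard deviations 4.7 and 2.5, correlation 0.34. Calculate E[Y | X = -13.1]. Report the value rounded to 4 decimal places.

E[Y | X=x] = μ_Y + ρ(σ_Y/σ_X)(x − μ_X) for jointly normal variables.
E[Y | X=-13.1] = 11.7 + (0.34)·(2.5/4.7)·(-13.1 − (0.3)) = 11.7 + (0.18085)·(-13.4) = 9.2766.

9.2766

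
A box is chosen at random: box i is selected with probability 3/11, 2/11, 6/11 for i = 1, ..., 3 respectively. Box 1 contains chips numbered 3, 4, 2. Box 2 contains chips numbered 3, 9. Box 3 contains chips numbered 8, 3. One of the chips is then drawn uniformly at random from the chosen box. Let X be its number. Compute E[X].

E[X | box 1] = (3+4+2)/3 = 3.
E[X | box 2] = (3+9)/2 = 6.
E[X | box 3] = (8+3)/2 = 11/2.
By the law of total expectation,
E[X] = (3/11)·(3) + (2/11)·(6) + (6/11)·(11/2) = 54/11.

54/11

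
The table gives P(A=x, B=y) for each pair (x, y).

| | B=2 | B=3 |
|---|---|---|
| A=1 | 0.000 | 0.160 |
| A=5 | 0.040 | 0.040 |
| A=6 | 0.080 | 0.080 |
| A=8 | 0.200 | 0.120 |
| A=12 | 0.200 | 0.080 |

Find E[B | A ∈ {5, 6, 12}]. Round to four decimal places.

P(A ∈ {5, 6, 12}) = 0.520.
Σ B·P over the event = 2·(0.040) + 3·(0.040) + 2·(0.080) + 3·(0.080) + 2·(0.200) + 3·(0.080) = 1.240.
E[B | A ∈ {5, 6, 12}] = (1.240) / (0.520) = 2.3846.

2.3846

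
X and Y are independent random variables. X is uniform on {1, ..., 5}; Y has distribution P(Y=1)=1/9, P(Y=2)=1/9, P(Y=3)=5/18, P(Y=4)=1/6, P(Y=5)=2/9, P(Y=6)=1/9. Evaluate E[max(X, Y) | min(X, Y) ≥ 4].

91/18

P(min(X, Y) ≥ 4) = 1/5.
Summing max(X,Y)·P(x,y) over outcomes with min(X, Y) ≥ 4 gives 91/90.
E[max(X, Y) | min(X, Y) ≥ 4] = (91/90) / (1/5) = 91/18.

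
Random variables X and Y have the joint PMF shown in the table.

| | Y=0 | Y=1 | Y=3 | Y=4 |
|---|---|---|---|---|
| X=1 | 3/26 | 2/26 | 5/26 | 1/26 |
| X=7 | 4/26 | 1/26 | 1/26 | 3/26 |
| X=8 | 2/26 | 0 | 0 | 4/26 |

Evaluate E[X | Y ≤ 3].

P(Y ≤ 3) = 9/13.
Σ X·P over the event = 1·(3/26) + 1·(2/26) + 1·(5/26) + 7·(4/26) + 7·(1/26) + 7·(1/26) + 8·(2/26) = 34/13.
E[X | Y ≤ 3] = (34/13) / (9/13) = 34/9.

34/9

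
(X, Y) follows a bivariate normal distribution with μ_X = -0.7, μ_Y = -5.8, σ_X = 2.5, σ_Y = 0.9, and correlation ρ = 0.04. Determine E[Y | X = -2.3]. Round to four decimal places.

E[Y | X=x] = μ_Y + ρ(σ_Y/σ_X)(x − μ_X) for jointly normal variables.
E[Y | X=-2.3] = -5.8 + (0.04)·(0.9/2.5)·(-2.3 − (-0.7)) = -5.8 + (0.0144)·(-1.6) = -5.8230.

-5.8230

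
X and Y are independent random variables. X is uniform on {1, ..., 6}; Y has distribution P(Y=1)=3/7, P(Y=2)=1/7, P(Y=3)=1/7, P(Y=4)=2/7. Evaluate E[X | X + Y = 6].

P(X + Y = 6) = 1/6.
Summing X·P(x,y) over outcomes with X + Y = 6 gives 13/21.
E[X | X + Y = 6] = (13/21) / (1/6) = 26/7.

26/7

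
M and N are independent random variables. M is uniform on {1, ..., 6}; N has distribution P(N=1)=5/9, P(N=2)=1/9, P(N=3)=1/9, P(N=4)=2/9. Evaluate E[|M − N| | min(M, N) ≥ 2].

P(min(M, N) ≥ 2) = 10/27.
Summing |M−N|·P(x,y) over outcomes with min(M, N) ≥ 2 gives 29/54.
E[|M − N| | min(M, N) ≥ 2] = (29/54) / (10/27) = 29/20.

29/20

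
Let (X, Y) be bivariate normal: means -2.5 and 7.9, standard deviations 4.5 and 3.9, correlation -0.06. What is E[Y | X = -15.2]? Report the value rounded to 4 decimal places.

For a bivariate normal, E[Y | X=x] = μ_Y + ρ·(σ_Y/σ_X)·(x − μ_X).
E[Y | X=-15.2] = 7.9 + (-0.06)·(3.9/4.5)·(-15.2 − (-2.5)) = 7.9 + (-0.052)·(-12.7) = 8.5604.

8.5604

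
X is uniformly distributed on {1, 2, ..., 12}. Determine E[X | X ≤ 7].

4

Given X ≤ 7, X is equally likely to be any of {1, 2, 3, 4, 5, 6, 7}.
E[X | X ≤ 7] = (1 + 2 + 3 + 4 + 5 + 6 + 7) / 7 = 4.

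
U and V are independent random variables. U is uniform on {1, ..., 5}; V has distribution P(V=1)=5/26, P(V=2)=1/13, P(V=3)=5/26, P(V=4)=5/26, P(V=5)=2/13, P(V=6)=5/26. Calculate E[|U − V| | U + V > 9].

P(U + V > 9) = 7/65.
Summing |U−V|·P(x,y) over outcomes with U + V > 9 gives 3/26.
E[|U − V| | U + V > 9] = (3/26) / (7/65) = 15/14.

15/14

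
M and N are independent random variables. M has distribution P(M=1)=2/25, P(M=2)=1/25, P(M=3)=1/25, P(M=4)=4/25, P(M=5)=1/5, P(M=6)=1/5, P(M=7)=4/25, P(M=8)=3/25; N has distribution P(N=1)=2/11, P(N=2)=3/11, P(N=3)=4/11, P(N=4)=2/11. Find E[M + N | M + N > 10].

146/13

P(M + N > 10) = 26/275.
Summing (M+N)·P(x,y) over outcomes with M + N > 10 gives 292/275.
E[M + N | M + N > 10] = (292/275) / (26/275) = 146/13.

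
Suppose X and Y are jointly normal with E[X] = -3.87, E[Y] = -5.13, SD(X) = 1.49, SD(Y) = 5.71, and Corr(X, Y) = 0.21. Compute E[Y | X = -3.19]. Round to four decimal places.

-4.5828

E[Y | X=x] = μ_Y + ρ(σ_Y/σ_X)(x − μ_X) for jointly normal variables.
E[Y | X=-3.19] = -5.13 + (0.21)·(5.71/1.49)·(-3.19 − (-3.87)) = -5.13 + (0.80477)·(0.68) = -4.5828.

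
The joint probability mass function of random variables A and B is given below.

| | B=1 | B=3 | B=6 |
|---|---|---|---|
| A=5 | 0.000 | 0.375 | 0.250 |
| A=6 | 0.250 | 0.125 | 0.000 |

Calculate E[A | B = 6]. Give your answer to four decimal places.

5.0000

P(B = 6) = 0.250.
Σ A·P over the event = 5·(0.250) = 1.250.
E[A | B = 6] = (1.250) / (0.250) = 5.0000.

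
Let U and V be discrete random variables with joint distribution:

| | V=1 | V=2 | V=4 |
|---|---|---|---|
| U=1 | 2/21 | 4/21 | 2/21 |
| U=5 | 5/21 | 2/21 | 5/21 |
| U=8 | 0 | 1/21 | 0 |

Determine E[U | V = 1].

P(V = 1) = 1/3.
Σ U·P over the event = 1·(2/21) + 5·(5/21) = 9/7.
E[U | V = 1] = (9/7) / (1/3) = 27/7.

27/7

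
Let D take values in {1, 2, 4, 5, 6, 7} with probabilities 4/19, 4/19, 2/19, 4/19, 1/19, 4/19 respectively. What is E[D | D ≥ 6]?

P(D ≥ 6) = 5/19.
Σ over the event: 6·1/19 + 7·4/19 = 34/19.
E[D | D ≥ 6] = (34/19) / (5/19) = 34/5.

34/5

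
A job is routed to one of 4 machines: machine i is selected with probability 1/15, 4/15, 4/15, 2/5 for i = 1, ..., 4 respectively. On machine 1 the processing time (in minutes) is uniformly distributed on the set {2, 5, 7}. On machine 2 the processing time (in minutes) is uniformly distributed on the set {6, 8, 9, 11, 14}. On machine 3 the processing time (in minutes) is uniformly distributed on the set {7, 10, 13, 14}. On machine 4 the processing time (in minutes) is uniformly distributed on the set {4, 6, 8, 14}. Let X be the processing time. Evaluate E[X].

2026/225

E[X | machine 1] = (2+5+7)/3 = 14/3.
E[X | machine 2] = (6+8+9+11+14)/5 = 48/5.
E[X | machine 3] = (7+10+13+14)/4 = 11.
E[X | machine 4] = (4+6+8+14)/4 = 8.
E[X] = (1/15)·(14/3) + (4/15)·(48/5) + (4/15)·(11) + (2/5)·(8) = 2026/225.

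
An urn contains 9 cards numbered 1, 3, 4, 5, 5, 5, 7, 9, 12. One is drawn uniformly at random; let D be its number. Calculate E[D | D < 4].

P(D < 4) = 2/9.
Σ over the event: 1·1/9 + 3·1/9 = 4/9.
E[D | D < 4] = (4/9) / (2/9) = 2.

2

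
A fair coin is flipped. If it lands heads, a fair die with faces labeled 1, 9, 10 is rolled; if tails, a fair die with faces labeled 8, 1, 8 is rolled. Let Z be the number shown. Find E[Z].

E[Z | heads] = (1+9+10)/3 = 20/3.
E[Z | tails] = (8+1+8)/3 = 17/3.
By the law of total expectation,
E[Z] = (1/2)·(20/3) + (1/2)·(17/3) = 37/6.

37/6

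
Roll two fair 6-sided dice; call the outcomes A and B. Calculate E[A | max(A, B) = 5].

35/9

Outcomes with max(A, B) = 5: (1,5), (2,5), (3,5), (4,5), (5,1), (5,2), (5,3), (5,4), (5,5), each with probability 1/36.
E[A | max(A, B) = 5] = (1 + 2 + 3 + 4 + 5 + 5 + 5 + 5 + 5) / 9 = 35/9.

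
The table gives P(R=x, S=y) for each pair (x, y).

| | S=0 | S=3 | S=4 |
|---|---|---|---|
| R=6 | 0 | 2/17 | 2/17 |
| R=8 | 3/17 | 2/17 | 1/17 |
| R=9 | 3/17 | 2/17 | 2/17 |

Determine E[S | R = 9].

P(R = 9) = 7/17.
Σ S·P over the event = 0·(3/17) + 3·(2/17) + 4·(2/17) = 14/17.
E[S | R = 9] = (14/17) / (7/17) = 2.

2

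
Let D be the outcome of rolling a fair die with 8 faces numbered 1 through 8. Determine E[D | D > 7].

8

Given D > 7, D is equally likely to be any of {8}.
E[D | D > 7] = (8) / 1 = 8.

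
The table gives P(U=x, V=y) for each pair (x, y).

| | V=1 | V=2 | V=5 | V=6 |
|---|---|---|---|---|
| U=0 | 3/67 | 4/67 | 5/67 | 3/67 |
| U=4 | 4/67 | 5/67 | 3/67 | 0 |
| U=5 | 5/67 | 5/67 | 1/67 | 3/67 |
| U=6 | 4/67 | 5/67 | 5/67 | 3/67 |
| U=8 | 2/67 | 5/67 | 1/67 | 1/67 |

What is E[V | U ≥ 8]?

P(U ≥ 8) = 9/67.
Summing V·P(U=x,V=y) over the conditioning event gives 23/67.
E[V | U ≥ 8] = (23/67) / (9/67) = 23/9.

23/9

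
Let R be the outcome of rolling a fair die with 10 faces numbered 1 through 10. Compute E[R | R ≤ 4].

Given R ≤ 4, R is equally likely to be any of {1, 2, 3, 4}.
E[R | R ≤ 4] = (1 + 2 + 3 + 4) / 4 = 5/2.

5/2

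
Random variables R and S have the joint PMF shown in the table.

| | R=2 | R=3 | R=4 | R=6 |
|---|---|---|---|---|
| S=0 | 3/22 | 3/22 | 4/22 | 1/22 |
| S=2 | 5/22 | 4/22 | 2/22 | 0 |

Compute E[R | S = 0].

P(S = 0) = 1/2.
Summing R·P(R=x,S=y) over the conditioning event gives 37/22.
E[R | S = 0] = (37/22) / (1/2) = 37/11.

37/11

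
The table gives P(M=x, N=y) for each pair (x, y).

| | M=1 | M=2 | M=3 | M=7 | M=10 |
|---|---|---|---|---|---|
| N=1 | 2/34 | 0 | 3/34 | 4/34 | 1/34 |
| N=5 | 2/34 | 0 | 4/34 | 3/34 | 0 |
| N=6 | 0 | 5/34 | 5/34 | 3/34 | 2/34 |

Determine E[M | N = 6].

P(N = 6) = 15/34.
Summing M·P(M=x,N=y) over the conditioning event gives 33/17.
E[M | N = 6] = (33/17) / (15/34) = 22/5.

22/5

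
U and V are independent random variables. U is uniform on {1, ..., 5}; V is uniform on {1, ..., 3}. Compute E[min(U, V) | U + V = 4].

Outcomes with U + V = 4: (1,3), (2,2), (3,1), each with probability 1/15.
E[min(U, V) | U + V = 4] = (1 + 2 + 1) / 3 = 4/3.

4/3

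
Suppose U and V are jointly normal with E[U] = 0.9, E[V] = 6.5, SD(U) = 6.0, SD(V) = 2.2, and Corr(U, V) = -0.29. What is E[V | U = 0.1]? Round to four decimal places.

The regression of V on U has slope ρ·σ_V/σ_U and passes through (μ_U, μ_V).
E[V | U=0.1] = 6.5 + (-0.29)·(2.2/6.0)·(0.1 − (0.9)) = 6.5 + (-0.10633)·(-0.8) = 6.5851.

6.5851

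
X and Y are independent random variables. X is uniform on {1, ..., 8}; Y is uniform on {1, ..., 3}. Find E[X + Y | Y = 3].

15/2

Outcomes with Y = 3: (1,3), (2,3), (3,3), (4,3), (5,3), (6,3), (7,3), (8,3), each with probability 1/24.
E[X + Y | Y = 3] = (4 + 5 + 6 + 7 + 8 + 9 + 10 + 11) / 8 = 15/2.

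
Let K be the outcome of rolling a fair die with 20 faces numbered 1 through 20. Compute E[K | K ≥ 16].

Given K ≥ 16, K is equally likely to be any of {16, 17, 18, 19, 20}.
E[K | K ≥ 16] = (16 + 17 + 18 + 19 + 20) / 5 = 18.

18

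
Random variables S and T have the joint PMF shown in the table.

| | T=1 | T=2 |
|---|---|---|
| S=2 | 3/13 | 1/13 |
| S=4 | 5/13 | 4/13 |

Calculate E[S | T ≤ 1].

P(T ≤ 1) = 8/13.
Σ S·P over the event = 2·(3/13) + 4·(5/13) = 2.
E[S | T ≤ 1] = (2) / (8/13) = 13/4.

13/4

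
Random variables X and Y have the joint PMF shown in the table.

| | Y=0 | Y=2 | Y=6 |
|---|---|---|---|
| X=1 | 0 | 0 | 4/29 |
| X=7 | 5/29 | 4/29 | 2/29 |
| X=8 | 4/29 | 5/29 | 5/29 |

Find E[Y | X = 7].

20/11

P(X = 7) = 11/29.
Σ Y·P over the event = 0·(5/29) + 2·(4/29) + 6·(2/29) = 20/29.
E[Y | X = 7] = (20/29) / (11/29) = 20/11.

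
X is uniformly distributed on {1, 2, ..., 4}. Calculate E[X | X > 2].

Given X > 2, X is equally likely to be any of {3, 4}.
E[X | X > 2] = (3 + 4) / 2 = 7/2.

7/2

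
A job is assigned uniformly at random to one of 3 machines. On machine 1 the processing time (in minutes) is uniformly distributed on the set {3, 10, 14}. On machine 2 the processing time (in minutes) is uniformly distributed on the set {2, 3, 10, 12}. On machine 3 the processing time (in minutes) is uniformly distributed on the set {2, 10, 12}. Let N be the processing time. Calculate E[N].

E[N | machine 1] = (3+10+14)/3 = 9.
E[N | machine 2] = (2+3+10+12)/4 = 27/4.
E[N | machine 3] = (2+10+12)/3 = 8.
By the law of total expectation,
E[N] = (1/3)·(9) + (1/3)·(27/4) + (1/3)·(8) = 95/12.

95/12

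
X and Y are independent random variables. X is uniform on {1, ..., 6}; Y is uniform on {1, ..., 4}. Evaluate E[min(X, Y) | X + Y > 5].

P(X + Y > 5) = 7/12.
Summing min(X,Y)·P(x,y) over outcomes with X + Y > 5 gives 37/24.
E[min(X, Y) | X + Y > 5] = (37/24) / (7/12) = 37/14.

37/14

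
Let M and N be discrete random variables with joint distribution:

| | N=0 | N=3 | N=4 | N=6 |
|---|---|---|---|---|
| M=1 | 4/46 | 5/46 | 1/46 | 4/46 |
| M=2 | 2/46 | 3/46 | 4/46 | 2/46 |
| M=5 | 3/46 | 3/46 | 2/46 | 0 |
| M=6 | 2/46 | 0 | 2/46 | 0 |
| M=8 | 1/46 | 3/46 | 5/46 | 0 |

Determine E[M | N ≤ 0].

P(N ≤ 0) = 6/23.
Σ M·P over the event = 1·(4/46) + 2·(2/46) + 5·(3/46) + 6·(2/46) + 8·(1/46) = 43/46.
E[M | N ≤ 0] = (43/46) / (6/23) = 43/12.

43/12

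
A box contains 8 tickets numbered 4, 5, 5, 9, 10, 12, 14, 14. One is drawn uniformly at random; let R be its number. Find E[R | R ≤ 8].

14/3

P(R ≤ 8) = 3/8.
Σ over the event: 4·1/8 + 5·1/4 = 7/4.
E[R | R ≤ 8] = (7/4) / (3/8) = 14/3.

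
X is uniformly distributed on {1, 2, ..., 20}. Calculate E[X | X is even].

Given X is even, X is equally likely to be any of {2, 4, 6, 8, 10, 12, 14, 16, 18, 20}.
E[X | X is even] = (2 + 4 + 6 + 8 + 10 + 12 + 14 + 16 + 18 + 20) / 10 = 11.

11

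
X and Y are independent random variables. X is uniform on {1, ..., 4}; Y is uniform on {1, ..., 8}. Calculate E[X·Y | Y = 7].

P(Y = 7) = 1/8.
Summing XY·P(x,y) over outcomes with Y = 7 gives 35/16.
E[X·Y | Y = 7] = (35/16) / (1/8) = 35/2.

35/2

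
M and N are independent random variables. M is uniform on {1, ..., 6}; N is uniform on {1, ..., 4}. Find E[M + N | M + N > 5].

52/7

P(M + N > 5) = 7/12.
Summing (M+N)·P(x,y) over outcomes with M + N > 5 gives 13/3.
E[M + N | M + N > 5] = (13/3) / (7/12) = 52/7.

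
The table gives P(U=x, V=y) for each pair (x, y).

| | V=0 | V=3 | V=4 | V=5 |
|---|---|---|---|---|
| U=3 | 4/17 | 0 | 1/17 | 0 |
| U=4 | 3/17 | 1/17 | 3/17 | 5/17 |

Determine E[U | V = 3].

P(V = 3) = 1/17.
Σ U·P over the event = 4·(1/17) = 4/17.
E[U | V = 3] = (4/17) / (1/17) = 4.

4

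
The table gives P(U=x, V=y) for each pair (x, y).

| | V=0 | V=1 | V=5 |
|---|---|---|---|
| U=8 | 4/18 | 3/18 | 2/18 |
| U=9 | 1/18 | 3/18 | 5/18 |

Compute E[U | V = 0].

41/5

P(V = 0) = 5/18.
Σ U·P over the event = 8·(4/18) + 9·(1/18) = 41/18.
E[U | V = 0] = (41/18) / (5/18) = 41/5.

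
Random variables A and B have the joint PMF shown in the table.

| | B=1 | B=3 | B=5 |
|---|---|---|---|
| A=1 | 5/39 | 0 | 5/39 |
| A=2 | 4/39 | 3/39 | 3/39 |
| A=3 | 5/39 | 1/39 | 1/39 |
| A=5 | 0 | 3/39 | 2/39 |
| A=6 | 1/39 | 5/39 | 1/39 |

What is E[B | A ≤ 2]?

29/10

P(A ≤ 2) = 20/39.
Summing B·P(A=x,B=y) over the conditioning event gives 58/39.
E[B | A ≤ 2] = (58/39) / (20/39) = 29/10.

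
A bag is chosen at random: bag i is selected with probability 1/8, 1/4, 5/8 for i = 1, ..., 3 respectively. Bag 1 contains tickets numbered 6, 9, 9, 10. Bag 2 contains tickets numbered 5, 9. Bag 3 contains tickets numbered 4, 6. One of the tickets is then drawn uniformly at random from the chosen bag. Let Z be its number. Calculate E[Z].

95/16

E[Z | bag 1] = (6+9+9+10)/4 = 17/2.
E[Z | bag 2] = (5+9)/2 = 7.
E[Z | bag 3] = (4+6)/2 = 5.
By the law of total expectation,
E[Z] = (1/8)·(17/2) + (1/4)·(7) + (5/8)·(5) = 95/16.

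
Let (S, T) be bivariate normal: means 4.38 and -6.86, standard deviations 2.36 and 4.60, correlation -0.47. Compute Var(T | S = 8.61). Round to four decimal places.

16.4858

For a bivariate normal, Var(T | S=x) = σ_T²(1 − ρ²).
Var(T | S=8.61) = (4.60)²·(1 − (-0.47)²) = 21.16·0.7791 = 16.4858.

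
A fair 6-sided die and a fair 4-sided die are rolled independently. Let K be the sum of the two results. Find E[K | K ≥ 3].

P(K ≥ 3) = 23/24.
Σ over the event: 3·1/12 + 4·1/8 + 5·1/6 + 6·1/6 + 7·1/6 + 8·1/8 + 9·1/12 + 10·1/24 = 71/12.
E[K | K ≥ 3] = (71/12) / (23/24) = 142/23.

142/23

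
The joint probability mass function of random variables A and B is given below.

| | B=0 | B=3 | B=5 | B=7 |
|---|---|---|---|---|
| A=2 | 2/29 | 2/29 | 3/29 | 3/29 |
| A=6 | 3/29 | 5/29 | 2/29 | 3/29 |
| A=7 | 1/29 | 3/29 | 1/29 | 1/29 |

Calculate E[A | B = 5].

25/6

P(B = 5) = 6/29.
Σ A·P over the event = 2·(3/29) + 6·(2/29) + 7·(1/29) = 25/29.
E[A | B = 5] = (25/29) / (6/29) = 25/6.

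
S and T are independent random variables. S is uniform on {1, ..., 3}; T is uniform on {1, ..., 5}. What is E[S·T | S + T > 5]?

Outcomes with S + T > 5: (1,5), (2,4), (2,5), (3,3), (3,4), (3,5), each with probability 1/15.
E[S·T | S + T > 5] = (5 + 8 + 10 + 9 + 12 + 15) / 6 = 59/6.

59/6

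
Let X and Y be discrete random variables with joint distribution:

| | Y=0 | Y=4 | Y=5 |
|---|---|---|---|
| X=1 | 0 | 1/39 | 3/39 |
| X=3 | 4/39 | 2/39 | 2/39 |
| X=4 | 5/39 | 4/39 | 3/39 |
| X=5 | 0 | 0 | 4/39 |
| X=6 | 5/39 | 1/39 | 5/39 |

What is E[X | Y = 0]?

P(Y = 0) = 14/39.
Σ X·P over the event = 3·(4/39) + 4·(5/39) + 6·(5/39) = 62/39.
E[X | Y = 0] = (62/39) / (14/39) = 31/7.

31/7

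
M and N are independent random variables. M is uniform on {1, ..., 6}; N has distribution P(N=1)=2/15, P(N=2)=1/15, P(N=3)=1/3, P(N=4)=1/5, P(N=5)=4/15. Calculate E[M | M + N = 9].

P(M + N = 9) = 2/15.
Summing M·P(x,y) over outcomes with M + N = 9 gives 61/90.
E[M | M + N = 9] = (61/90) / (2/15) = 61/12.

61/12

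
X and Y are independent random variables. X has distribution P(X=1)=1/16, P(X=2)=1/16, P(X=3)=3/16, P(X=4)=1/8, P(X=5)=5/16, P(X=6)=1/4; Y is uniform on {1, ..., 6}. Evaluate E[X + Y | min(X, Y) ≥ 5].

P(min(X, Y) ≥ 5) = 3/16.
Summing (X+Y)·P(x,y) over outcomes with min(X, Y) ≥ 5 gives 197/96.
E[X + Y | min(X, Y) ≥ 5] = (197/96) / (3/16) = 197/18.

197/18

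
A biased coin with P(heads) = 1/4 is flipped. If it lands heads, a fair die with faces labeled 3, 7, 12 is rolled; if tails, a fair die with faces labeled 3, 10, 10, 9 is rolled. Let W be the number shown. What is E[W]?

E[W | heads] = (3+7+12)/3 = 22/3.
E[W | tails] = (3+10+10+9)/4 = 8.
E[W] = (1/4)·(22/3) + (3/4)·(8) = 47/6.

47/6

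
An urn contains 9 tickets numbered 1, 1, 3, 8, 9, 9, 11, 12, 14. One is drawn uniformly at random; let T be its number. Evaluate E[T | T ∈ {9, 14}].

32/3

P(T ∈ {9, 14}) = 1/3.
Σ over the event: 9·2/9 + 14·1/9 = 32/9.
E[T | T ∈ {9, 14}] = (32/9) / (1/3) = 32/3.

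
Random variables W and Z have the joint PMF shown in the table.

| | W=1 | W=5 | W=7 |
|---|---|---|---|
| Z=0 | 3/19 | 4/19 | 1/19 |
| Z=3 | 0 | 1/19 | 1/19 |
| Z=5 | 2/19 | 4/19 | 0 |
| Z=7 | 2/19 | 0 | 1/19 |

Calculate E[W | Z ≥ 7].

P(Z ≥ 7) = 3/19.
Σ W·P over the event = 1·(2/19) + 7·(1/19) = 9/19.
E[W | Z ≥ 7] = (9/19) / (3/19) = 3.

3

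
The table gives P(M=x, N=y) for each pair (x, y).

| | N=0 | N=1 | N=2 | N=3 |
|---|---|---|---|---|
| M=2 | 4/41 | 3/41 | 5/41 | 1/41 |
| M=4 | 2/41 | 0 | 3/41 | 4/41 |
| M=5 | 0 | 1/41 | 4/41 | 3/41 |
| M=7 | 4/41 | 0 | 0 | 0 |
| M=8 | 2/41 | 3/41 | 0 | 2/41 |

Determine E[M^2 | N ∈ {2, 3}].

P(N ∈ {2, 3}) = 22/41.
Σ M^2·P over the event = 4·(5/41) + 4·(1/41) + 16·(3/41) + 16·(4/41) + 25·(4/41) + 25·(3/41) + 64·(2/41) = 439/41.
E[M^2 | N ∈ {2, 3}] = (439/41) / (22/41) = 439/22.

439/22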